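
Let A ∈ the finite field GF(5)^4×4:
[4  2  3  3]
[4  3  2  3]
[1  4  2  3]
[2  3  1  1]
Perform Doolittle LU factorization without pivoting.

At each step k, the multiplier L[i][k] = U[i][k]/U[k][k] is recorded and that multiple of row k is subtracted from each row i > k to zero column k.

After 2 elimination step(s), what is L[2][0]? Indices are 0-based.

Step 1: pivot at (0,0) is 4.
  row1 ← row1 − (1)·row0  ⇒  L[1][0]=1, U row1=(0, 1, 4, 0)
  row2 ← row2 − (4)·row0  ⇒  L[2][0]=4, U row2=(0, 1, 0, 1)
  row3 ← row3 − (3)·row0  ⇒  L[3][0]=3, U row3=(0, 2, 2, 2)
Step 2: pivot at (1,1) is 1.
  row2 ← row2 − (1)·row1  ⇒  L[2][1]=1, U row2=(0, 0, 1, 1)
  row3 ← row3 − (2)·row1  ⇒  L[3][1]=2, U row3=(0, 0, 4, 2)

L[2][0] = 4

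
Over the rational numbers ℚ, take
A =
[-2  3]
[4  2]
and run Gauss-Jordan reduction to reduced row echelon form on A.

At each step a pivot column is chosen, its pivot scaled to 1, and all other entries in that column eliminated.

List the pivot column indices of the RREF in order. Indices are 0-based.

pivot columns: 0, 1

pivot(0,0)=-2: scale R0 → (1, -3/2)
  clear (1,0): R1 −= (4)R0 → (0, 8)
pivot(1,1)=8: scale R1 → (0, 1)
  clear (0,1): R0 −= (-3/2)R1 → (1, 0)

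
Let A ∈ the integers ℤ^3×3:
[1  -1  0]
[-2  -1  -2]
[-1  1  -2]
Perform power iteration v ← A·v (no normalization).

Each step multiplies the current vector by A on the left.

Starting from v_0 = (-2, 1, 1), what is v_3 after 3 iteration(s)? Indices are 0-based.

v_3 = (-7, 1, 3)

v_0 = (-2, 1, 1).
v_1 = A·v_0 = (-3, 1, 1).
v_2 = A·v_1 = (-4, 3, 2).
v_3 = A·v_2 = (-7, 1, 3).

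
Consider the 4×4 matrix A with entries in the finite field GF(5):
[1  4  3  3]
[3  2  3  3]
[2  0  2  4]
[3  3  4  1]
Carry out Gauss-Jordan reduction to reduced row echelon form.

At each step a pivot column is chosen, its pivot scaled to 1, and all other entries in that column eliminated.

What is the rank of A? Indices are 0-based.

[1] R0 /= 1  ⇒  (1, 4, 3, 3)
     R1 -= 3·R0  ⇒  (0, 0, 4, 4)
     R2 -= 2·R0  ⇒  (0, 2, 1, 3)
     R3 -= 3·R0  ⇒  (0, 1, 0, 2)
[2] R1 <-> R2
[2] R1 /= 2  ⇒  (0, 1, 3, 4)
     R0 -= 4·R1  ⇒  (1, 0, 1, 2)
     R3 -= 1·R1  ⇒  (0, 0, 2, 3)
[3] R2 /= 4  ⇒  (0, 0, 1, 1)
     R0 -= 1·R2  ⇒  (1, 0, 0, 1)
     R1 -= 3·R2  ⇒  (0, 1, 0, 1)
     R3 -= 2·R2  ⇒  (0, 0, 0, 1)
[4] R3 /= 1  ⇒  (0, 0, 0, 1)
     R0 -= 1·R3  ⇒  (1, 0, 0, 0)
     R1 -= 1·R3  ⇒  (0, 1, 0, 0)
     R2 -= 1·R3  ⇒  (0, 0, 1, 0)

rank = 4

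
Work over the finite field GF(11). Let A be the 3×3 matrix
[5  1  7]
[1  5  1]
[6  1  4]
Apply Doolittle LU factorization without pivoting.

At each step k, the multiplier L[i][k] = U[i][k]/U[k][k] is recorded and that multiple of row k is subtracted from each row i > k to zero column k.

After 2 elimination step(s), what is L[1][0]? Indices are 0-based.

L[1][0] = 9

k=0: U[0][0]=5
  eliminate (1,0): mult=9, new row 1: (0, 7, 4); set L[1][0]=9
  eliminate (2,0): mult=10, new row 2: (0, 2, 0); set L[2][0]=10
k=1: U[1][1]=7
  eliminate (2,1): mult=5, new row 2: (0, 0, 2); set L[2][1]=5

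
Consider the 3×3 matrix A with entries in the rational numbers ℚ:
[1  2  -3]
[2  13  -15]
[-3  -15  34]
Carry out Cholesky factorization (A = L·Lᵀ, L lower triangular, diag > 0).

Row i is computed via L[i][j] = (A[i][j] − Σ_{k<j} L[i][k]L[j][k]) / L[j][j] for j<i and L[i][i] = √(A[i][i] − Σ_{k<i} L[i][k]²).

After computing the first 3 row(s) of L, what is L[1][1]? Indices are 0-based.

Step 1: L[0][0] = √(1) = 1.
  L[1][0] = (2) / L[0][0] = 2.
Step 2: L[1][1] = √(9) = 3.
  L[2][0] = (-3) / L[0][0] = -3.
  L[2][1] = (-9) / L[1][1] = -3.
Step 3: L[2][2] = √(16) = 4.

L[1][1] = 3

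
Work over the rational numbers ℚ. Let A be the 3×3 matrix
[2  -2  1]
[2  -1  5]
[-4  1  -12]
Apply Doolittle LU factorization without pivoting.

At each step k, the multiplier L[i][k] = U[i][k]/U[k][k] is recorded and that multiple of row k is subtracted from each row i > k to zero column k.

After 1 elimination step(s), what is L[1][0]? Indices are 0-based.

L[1][0] = 1

[col 0] pivot 2
  R1 -= 1*R0 → (0, 1, 4)  (L[1][0] := 1)
  R2 -= -2*R0 → (0, -3, -10)  (L[2][0] := -2)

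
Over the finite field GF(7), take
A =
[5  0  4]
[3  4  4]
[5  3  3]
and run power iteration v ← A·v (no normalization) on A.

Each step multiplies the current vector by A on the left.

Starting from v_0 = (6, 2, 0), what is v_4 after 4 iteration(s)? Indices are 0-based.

v_4 = (3, 0, 0)

v_0 = (6, 2, 0).
v_1 = A·v_0 = (2, 5, 1).
v_2 = A·v_1 = (0, 2, 0).
v_3 = A·v_2 = (0, 1, 6).
v_4 = A·v_3 = (3, 0, 0).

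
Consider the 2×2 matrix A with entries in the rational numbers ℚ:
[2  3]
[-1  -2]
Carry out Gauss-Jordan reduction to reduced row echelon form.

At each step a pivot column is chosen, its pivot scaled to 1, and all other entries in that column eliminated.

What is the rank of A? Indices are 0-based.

pivot(0,0)=2: scale R0 → (1, 3/2)
  clear (1,0): R1 −= (-1)R0 → (0, -1/2)
pivot(1,1)=-1/2: scale R1 → (0, 1)
  clear (0,1): R0 −= (3/2)R1 → (1, 0)

rank = 2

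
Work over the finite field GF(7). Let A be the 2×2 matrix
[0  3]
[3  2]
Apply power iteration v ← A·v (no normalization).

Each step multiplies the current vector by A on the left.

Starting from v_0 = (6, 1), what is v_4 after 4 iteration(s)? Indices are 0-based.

v_4 = (1, 3)

v_0 = (6, 1).
v_1 = A·v_0 = (3, 6).
v_2 = A·v_1 = (4, 0).
v_3 = A·v_2 = (0, 5).
v_4 = A·v_3 = (1, 3).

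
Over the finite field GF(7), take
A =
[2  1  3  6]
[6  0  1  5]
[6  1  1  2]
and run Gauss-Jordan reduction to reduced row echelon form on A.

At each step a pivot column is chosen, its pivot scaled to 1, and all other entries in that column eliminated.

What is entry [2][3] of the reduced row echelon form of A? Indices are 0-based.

M[2][3] = 1

step 1: normalize row 0 (÷2) = (1, 4, 5, 3)
  row 1: subtract 6×row0 = (0, 4, 6, 1)
  row 2: subtract 6×row0 = (0, 5, 6, 5)
step 2: normalize row 1 (÷4) = (0, 1, 5, 2)
  row 0: subtract 4×row1 = (1, 0, 6, 2)
  row 2: subtract 5×row1 = (0, 0, 2, 2)
step 3: normalize row 2 (÷2) = (0, 0, 1, 1)
  row 0: subtract 6×row2 = (1, 0, 0, 3)
  row 1: subtract 5×row2 = (0, 1, 0, 4)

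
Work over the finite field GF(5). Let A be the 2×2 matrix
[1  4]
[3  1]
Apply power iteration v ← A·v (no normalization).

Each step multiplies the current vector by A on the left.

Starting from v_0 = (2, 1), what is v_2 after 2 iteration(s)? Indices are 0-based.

v_2 = (4, 0)

v_0 = (2, 1).
v_1 = A·v_0 = (1, 2).
v_2 = A·v_1 = (4, 0).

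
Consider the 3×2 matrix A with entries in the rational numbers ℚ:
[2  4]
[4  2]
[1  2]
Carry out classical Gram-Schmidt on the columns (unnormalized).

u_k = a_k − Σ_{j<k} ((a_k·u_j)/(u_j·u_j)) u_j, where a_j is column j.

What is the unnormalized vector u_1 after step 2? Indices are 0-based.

Step 1: u_0 = a_0 = (2, 4, 1).
Step 2: u_1 = a_1 − (6/7)·u_0 = (16/7, -10/7, 8/7).

u_1 = (16/7, -10/7, 8/7)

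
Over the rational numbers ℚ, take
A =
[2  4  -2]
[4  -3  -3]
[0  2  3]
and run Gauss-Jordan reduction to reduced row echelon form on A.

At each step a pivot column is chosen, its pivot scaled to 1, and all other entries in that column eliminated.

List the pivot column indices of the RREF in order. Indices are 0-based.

pivot columns: 0, 1, 2

pivot(0,0)=2: scale R0 → (1, 2, -1)
  clear (1,0): R1 −= (4)R0 → (0, -11, 1)
pivot(1,1)=-11: scale R1 → (0, 1, -1/11)
  clear (0,1): R0 −= (2)R1 → (1, 0, -9/11)
  clear (2,1): R2 −= (2)R1 → (0, 0, 35/11)
pivot(2,2)=35/11: scale R2 → (0, 0, 1)
  clear (0,2): R0 −= (-9/11)R2 → (1, 0, 0)
  clear (1,2): R1 −= (-1/11)R2 → (0, 1, 0)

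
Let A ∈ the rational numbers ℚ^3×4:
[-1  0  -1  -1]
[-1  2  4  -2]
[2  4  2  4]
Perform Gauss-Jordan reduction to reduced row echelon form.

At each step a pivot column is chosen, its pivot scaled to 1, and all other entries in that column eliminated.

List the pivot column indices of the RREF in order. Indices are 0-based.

[1] R0 /= -1  ⇒  (1, 0, 1, 1)
     R1 -= -1·R0  ⇒  (0, 2, 5, -1)
     R2 -= 2·R0  ⇒  (0, 4, 0, 2)
[2] R1 /= 2  ⇒  (0, 1, 5/2, -1/2)
     R2 -= 4·R1  ⇒  (0, 0, -10, 4)
[3] R2 /= -10  ⇒  (0, 0, 1, -2/5)
     R0 -= 1·R2  ⇒  (1, 0, 0, 7/5)
     R1 -= 5/2·R2  ⇒  (0, 1, 0, 1/2)

pivot columns: 0, 1, 2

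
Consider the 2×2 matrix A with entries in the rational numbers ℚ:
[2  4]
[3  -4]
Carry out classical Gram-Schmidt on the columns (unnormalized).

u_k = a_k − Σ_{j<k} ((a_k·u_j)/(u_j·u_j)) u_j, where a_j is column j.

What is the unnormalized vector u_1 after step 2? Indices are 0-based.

u_1 = (60/13, -40/13)

Step 1: u_0 = a_0 = (2, 3).
Step 2: u_1 = a_1 − (-4/13)·u_0 = (60/13, -40/13).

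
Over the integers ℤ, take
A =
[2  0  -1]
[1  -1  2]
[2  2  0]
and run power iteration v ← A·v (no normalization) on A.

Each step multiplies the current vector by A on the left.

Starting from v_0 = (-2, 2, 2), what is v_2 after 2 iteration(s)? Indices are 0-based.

v_2 = (-12, -6, -12)

v_0 = (-2, 2, 2).
v_1 = A·v_0 = (-6, 0, 0).
v_2 = A·v_1 = (-12, -6, -12).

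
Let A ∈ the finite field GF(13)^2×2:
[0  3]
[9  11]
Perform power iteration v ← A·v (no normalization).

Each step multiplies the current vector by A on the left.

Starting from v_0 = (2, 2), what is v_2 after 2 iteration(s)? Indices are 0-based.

v_0 = (2, 2).
v_1 = A·v_0 = (6, 1).
v_2 = A·v_1 = (3, 0).

v_2 = (3, 0)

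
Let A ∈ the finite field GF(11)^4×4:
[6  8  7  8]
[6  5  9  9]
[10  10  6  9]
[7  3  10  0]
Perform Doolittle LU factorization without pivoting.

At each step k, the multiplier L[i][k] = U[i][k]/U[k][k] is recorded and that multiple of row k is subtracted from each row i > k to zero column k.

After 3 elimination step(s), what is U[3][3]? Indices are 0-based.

Step 1: pivot at (0,0) is 6.
  row1 ← row1 − (1)·row0  ⇒  L[1][0]=1, U row1=(0, 8, 2, 1)
  row2 ← row2 − (9)·row0  ⇒  L[2][0]=9, U row2=(0, 4, 9, 3)
  row3 ← row3 − (3)·row0  ⇒  L[3][0]=3, U row3=(0, 1, 0, 9)
Step 2: pivot at (1,1) is 8.
  row2 ← row2 − (6)·row1  ⇒  L[2][1]=6, U row2=(0, 0, 8, 8)
  row3 ← row3 − (7)·row1  ⇒  L[3][1]=7, U row3=(0, 0, 8, 2)
Step 3: pivot at (2,2) is 8.
  row3 ← row3 − (1)·row2  ⇒  L[3][2]=1, U row3=(0, 0, 0, 5)

U[3][3] = 5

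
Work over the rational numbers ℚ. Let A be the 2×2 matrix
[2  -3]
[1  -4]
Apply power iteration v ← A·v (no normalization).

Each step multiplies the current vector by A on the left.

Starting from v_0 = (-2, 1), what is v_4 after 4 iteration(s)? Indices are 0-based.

v_4 = (106, 213)

v_0 = (-2, 1).
v_1 = A·v_0 = (-7, -6).
v_2 = A·v_1 = (4, 17).
v_3 = A·v_2 = (-43, -64).
v_4 = A·v_3 = (106, 213).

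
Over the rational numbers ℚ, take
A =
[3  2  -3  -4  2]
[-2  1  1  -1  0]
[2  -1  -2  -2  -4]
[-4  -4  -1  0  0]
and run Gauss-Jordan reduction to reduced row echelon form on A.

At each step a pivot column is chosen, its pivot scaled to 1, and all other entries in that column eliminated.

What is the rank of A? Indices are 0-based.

[1] R0 /= 3  ⇒  (1, 2/3, -1, -4/3, 2/3)
     R1 -= -2·R0  ⇒  (0, 7/3, -1, -11/3, 4/3)
     R2 -= 2·R0  ⇒  (0, -7/3, 0, 2/3, -16/3)
     R3 -= -4·R0  ⇒  (0, -4/3, -5, -16/3, 8/3)
[2] R1 /= 7/3  ⇒  (0, 1, -3/7, -11/7, 4/7)
     R0 -= 2/3·R1  ⇒  (1, 0, -5/7, -2/7, 2/7)
     R2 -= -7/3·R1  ⇒  (0, 0, -1, -3, -4)
     R3 -= -4/3·R1  ⇒  (0, 0, -39/7, -52/7, 24/7)
[3] R2 /= -1  ⇒  (0, 0, 1, 3, 4)
     R0 -= -5/7·R2  ⇒  (1, 0, 0, 13/7, 22/7)
     R1 -= -3/7·R2  ⇒  (0, 1, 0, -2/7, 16/7)
     R3 -= -39/7·R2  ⇒  (0, 0, 0, 65/7, 180/7)
[4] R3 /= 65/7  ⇒  (0, 0, 0, 1, 36/13)
     R0 -= 13/7·R3  ⇒  (1, 0, 0, 0, -2)
     R1 -= -2/7·R3  ⇒  (0, 1, 0, 0, 40/13)
     R2 -= 3·R3  ⇒  (0, 0, 1, 0, -56/13)

rank = 4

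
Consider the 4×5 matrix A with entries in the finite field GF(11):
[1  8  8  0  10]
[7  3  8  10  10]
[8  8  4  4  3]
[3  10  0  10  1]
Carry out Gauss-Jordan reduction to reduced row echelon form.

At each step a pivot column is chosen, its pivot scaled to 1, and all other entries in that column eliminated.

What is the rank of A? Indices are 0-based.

rank = 4

pivot(0,0)=1: scale R0 → (1, 8, 8, 0, 10)
  clear (1,0): R1 −= (7)R0 → (0, 2, 7, 10, 6)
  clear (2,0): R2 −= (8)R0 → (0, 10, 6, 4, 0)
  clear (3,0): R3 −= (3)R0 → (0, 8, 9, 10, 4)
pivot(1,1)=2: scale R1 → (0, 1, 9, 5, 3)
  clear (0,1): R0 −= (8)R1 → (1, 0, 2, 4, 8)
  clear (2,1): R2 −= (10)R1 → (0, 0, 4, 9, 3)
  clear (3,1): R3 −= (8)R1 → (0, 0, 3, 3, 2)
pivot(2,2)=4: scale R2 → (0, 0, 1, 5, 9)
  clear (0,2): R0 −= (2)R2 → (1, 0, 0, 5, 1)
  clear (1,2): R1 −= (9)R2 → (0, 1, 0, 4, 10)
  clear (3,2): R3 −= (3)R2 → (0, 0, 0, 10, 8)
pivot(3,3)=10: scale R3 → (0, 0, 0, 1, 3)
  clear (0,3): R0 −= (5)R3 → (1, 0, 0, 0, 8)
  clear (1,3): R1 −= (4)R3 → (0, 1, 0, 0, 9)
  clear (2,3): R2 −= (5)R3 → (0, 0, 1, 0, 5)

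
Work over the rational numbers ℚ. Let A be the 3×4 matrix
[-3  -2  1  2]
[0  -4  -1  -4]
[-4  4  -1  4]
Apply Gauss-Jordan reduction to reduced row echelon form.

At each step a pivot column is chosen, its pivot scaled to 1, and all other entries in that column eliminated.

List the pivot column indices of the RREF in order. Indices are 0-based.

step 1: normalize row 0 (÷-3) = (1, 2/3, -1/3, -2/3)
  row 2: subtract -4×row0 = (0, 20/3, -7/3, 4/3)
step 2: normalize row 1 (÷-4) = (0, 1, 1/4, 1)
  row 0: subtract 2/3×row1 = (1, 0, -1/2, -4/3)
  row 2: subtract 20/3×row1 = (0, 0, -4, -16/3)
step 3: normalize row 2 (÷-4) = (0, 0, 1, 4/3)
  row 0: subtract -1/2×row2 = (1, 0, 0, -2/3)
  row 1: subtract 1/4×row2 = (0, 1, 0, 2/3)

pivot columns: 0, 1, 2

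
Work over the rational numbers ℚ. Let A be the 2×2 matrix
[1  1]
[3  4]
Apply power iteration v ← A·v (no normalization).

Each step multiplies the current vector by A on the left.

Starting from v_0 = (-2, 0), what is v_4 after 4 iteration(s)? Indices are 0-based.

v_4 = (-182, -690)

v_0 = (-2, 0).
v_1 = A·v_0 = (-2, -6).
v_2 = A·v_1 = (-8, -30).
v_3 = A·v_2 = (-38, -144).
v_4 = A·v_3 = (-182, -690).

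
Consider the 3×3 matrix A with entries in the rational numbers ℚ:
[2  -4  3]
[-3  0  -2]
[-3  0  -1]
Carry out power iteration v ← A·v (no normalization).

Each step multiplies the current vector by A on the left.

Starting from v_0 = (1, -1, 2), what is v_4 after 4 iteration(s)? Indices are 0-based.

v_4 = (126, -95, -175)

v_0 = (1, -1, 2).
v_1 = A·v_0 = (12, -7, -5).
v_2 = A·v_1 = (37, -26, -31).
v_3 = A·v_2 = (85, -49, -80).
v_4 = A·v_3 = (126, -95, -175).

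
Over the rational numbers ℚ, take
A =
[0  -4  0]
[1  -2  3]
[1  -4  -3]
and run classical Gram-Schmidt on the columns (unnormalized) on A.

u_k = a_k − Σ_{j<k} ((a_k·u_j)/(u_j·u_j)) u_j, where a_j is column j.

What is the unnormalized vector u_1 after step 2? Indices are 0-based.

u_1 = (-4, 1, -1)

Step 1: u_0 = a_0 = (0, 1, 1).
Step 2: u_1 = a_1 − (-3)·u_0 = (-4, 1, -1).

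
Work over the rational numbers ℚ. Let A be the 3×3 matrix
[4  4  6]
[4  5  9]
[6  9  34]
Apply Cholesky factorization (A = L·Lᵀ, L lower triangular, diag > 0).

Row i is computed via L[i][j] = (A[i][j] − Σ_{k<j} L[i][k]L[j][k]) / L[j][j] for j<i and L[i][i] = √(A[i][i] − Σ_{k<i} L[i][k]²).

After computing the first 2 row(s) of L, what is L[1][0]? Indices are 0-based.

L[1][0] = 2

Step 1: L[0][0] = √(4) = 2.
  L[1][0] = (4) / L[0][0] = 2.
Step 2: L[1][1] = √(1) = 1.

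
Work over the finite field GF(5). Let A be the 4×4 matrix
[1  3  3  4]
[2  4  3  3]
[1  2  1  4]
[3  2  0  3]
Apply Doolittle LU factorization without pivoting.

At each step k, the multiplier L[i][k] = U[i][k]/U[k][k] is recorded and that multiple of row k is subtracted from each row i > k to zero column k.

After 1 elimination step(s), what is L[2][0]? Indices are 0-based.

L[2][0] = 1

k=0: U[0][0]=1
  eliminate (1,0): mult=2, new row 1: (0, 3, 2, 0); set L[1][0]=2
  eliminate (2,0): mult=1, new row 2: (0, 4, 3, 0); set L[2][0]=1
  eliminate (3,0): mult=3, new row 3: (0, 3, 1, 1); set L[3][0]=3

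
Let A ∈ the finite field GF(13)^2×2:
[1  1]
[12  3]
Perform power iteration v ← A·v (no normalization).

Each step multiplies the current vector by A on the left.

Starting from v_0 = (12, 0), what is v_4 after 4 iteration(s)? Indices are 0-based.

v_0 = (12, 0).
v_1 = A·v_0 = (12, 1).
v_2 = A·v_1 = (0, 4).
v_3 = A·v_2 = (4, 12).
v_4 = A·v_3 = (3, 6).

v_4 = (3, 6)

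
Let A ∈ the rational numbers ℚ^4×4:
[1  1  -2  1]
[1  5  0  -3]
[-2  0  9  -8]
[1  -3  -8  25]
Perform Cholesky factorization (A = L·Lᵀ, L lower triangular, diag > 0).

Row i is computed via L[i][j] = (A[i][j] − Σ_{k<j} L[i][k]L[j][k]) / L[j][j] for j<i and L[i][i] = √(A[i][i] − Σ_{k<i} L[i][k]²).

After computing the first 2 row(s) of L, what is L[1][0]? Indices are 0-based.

Step 1: L[0][0] = √(1) = 1.
  L[1][0] = (1) / L[0][0] = 1.
Step 2: L[1][1] = √(4) = 2.

L[1][0] = 1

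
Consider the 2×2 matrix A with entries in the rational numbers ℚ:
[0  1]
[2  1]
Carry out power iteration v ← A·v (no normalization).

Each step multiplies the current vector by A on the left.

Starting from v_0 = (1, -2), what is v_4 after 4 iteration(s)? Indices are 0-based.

v_0 = (1, -2).
v_1 = A·v_0 = (-2, 0).
v_2 = A·v_1 = (0, -4).
v_3 = A·v_2 = (-4, -4).
v_4 = A·v_3 = (-4, -12).

v_4 = (-4, -12)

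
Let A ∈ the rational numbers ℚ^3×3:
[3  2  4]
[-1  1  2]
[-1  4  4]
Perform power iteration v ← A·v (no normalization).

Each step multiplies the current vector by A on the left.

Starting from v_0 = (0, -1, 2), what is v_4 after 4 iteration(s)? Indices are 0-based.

v_4 = (944, -73, 90)

v_0 = (0, -1, 2).
v_1 = A·v_0 = (6, 3, 4).
v_2 = A·v_1 = (40, 5, 22).
v_3 = A·v_2 = (218, 9, 68).
v_4 = A·v_3 = (944, -73, 90).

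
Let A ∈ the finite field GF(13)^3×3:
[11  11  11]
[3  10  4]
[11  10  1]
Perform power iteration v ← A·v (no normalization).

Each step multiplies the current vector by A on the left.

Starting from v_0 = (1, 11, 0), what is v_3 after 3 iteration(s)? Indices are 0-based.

v_3 = (7, 12, 9)

v_0 = (1, 11, 0).
v_1 = A·v_0 = (2, 9, 4).
v_2 = A·v_1 = (9, 8, 12).
v_3 = A·v_2 = (7, 12, 9).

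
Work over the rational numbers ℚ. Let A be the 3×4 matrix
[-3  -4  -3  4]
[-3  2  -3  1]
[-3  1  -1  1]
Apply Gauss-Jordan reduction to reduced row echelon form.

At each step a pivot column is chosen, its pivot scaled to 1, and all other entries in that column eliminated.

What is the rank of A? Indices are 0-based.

step 1: normalize row 0 (÷-3) = (1, 4/3, 1, -4/3)
  row 1: subtract -3×row0 = (0, 6, 0, -3)
  row 2: subtract -3×row0 = (0, 5, 2, -3)
step 2: normalize row 1 (÷6) = (0, 1, 0, -1/2)
  row 0: subtract 4/3×row1 = (1, 0, 1, -2/3)
  row 2: subtract 5×row1 = (0, 0, 2, -1/2)
step 3: normalize row 2 (÷2) = (0, 0, 1, -1/4)
  row 0: subtract 1×row2 = (1, 0, 0, -5/12)

rank = 3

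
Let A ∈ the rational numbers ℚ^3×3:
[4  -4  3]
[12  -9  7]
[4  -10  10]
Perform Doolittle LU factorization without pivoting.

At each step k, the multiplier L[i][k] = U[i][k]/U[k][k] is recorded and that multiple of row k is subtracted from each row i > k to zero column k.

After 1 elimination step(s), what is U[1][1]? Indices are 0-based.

U[1][1] = 3

[col 0] pivot 4
  R1 -= 3*R0 → (0, 3, -2)  (L[1][0] := 3)
  R2 -= 1*R0 → (0, -6, 7)  (L[2][0] := 1)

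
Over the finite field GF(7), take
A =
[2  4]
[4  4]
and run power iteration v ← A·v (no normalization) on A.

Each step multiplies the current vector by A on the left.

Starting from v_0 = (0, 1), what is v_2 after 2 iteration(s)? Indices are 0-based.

v_2 = (3, 4)

v_0 = (0, 1).
v_1 = A·v_0 = (4, 4).
v_2 = A·v_1 = (3, 4).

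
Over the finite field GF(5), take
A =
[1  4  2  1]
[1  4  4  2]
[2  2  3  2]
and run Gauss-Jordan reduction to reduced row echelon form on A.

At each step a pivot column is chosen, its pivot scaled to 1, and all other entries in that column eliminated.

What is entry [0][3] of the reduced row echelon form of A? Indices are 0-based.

step 1: normalize row 0 (÷1) = (1, 4, 2, 1)
  row 1: subtract 1×row0 = (0, 0, 2, 1)
  row 2: subtract 2×row0 = (0, 4, 4, 0)
step 2: exchange rows 1,2
step 2: normalize row 1 (÷4) = (0, 1, 1, 0)
  row 0: subtract 4×row1 = (1, 0, 3, 1)
step 3: normalize row 2 (÷2) = (0, 0, 1, 3)
  row 0: subtract 3×row2 = (1, 0, 0, 2)
  row 1: subtract 1×row2 = (0, 1, 0, 2)

M[0][3] = 2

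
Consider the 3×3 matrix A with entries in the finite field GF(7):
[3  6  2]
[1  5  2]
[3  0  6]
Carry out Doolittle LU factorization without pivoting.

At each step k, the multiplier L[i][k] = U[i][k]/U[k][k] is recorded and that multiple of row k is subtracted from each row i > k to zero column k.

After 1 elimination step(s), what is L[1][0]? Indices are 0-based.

L[1][0] = 5

Step 1: pivot at (0,0) is 3.
  row1 ← row1 − (5)·row0  ⇒  L[1][0]=5, U row1=(0, 3, 6)
  row2 ← row2 − (1)·row0  ⇒  L[2][0]=1, U row2=(0, 1, 4)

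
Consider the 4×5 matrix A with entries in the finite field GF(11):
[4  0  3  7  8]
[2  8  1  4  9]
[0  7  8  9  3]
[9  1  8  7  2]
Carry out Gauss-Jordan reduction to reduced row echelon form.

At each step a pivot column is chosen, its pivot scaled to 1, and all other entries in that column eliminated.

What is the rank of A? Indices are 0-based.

[1] R0 /= 4  ⇒  (1, 0, 9, 10, 2)
     R1 -= 2·R0  ⇒  (0, 8, 5, 6, 5)
     R3 -= 9·R0  ⇒  (0, 1, 4, 5, 6)
[2] R1 /= 8  ⇒  (0, 1, 2, 9, 2)
     R2 -= 7·R1  ⇒  (0, 0, 5, 1, 0)
     R3 -= 1·R1  ⇒  (0, 0, 2, 7, 4)
[3] R2 /= 5  ⇒  (0, 0, 1, 9, 0)
     R0 -= 9·R2  ⇒  (1, 0, 0, 6, 2)
     R1 -= 2·R2  ⇒  (0, 1, 0, 2, 2)
     R3 -= 2·R2  ⇒  (0, 0, 0, 0, 4)
column 3 empty below row 3
[4] R3 /= 4  ⇒  (0, 0, 0, 0, 1)
     R0 -= 2·R3  ⇒  (1, 0, 0, 6, 0)
     R1 -= 2·R3  ⇒  (0, 1, 0, 2, 0)

rank = 4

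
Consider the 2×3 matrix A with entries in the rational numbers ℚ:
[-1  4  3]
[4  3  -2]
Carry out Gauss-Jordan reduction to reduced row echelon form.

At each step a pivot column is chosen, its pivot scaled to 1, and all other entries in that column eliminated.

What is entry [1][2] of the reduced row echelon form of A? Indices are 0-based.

M[1][2] = 10/19

step 1: normalize row 0 (÷-1) = (1, -4, -3)
  row 1: subtract 4×row0 = (0, 19, 10)
step 2: normalize row 1 (÷19) = (0, 1, 10/19)
  row 0: subtract -4×row1 = (1, 0, -17/19)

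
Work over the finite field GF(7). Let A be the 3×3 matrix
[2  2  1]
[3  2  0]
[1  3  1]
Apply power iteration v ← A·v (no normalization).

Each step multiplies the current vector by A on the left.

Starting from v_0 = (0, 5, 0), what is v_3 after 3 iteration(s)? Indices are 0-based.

v_0 = (0, 5, 0).
v_1 = A·v_0 = (3, 3, 1).
v_2 = A·v_1 = (6, 1, 6).
v_3 = A·v_2 = (6, 6, 1).

v_3 = (6, 6, 1)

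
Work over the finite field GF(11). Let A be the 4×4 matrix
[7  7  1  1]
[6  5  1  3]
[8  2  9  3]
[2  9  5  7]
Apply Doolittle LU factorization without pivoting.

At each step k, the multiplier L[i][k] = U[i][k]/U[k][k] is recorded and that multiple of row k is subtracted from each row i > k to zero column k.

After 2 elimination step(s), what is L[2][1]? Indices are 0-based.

[col 0] pivot 7
  R1 -= 4*R0 → (0, 10, 8, 10)  (L[1][0] := 4)
  R2 -= 9*R0 → (0, 5, 0, 5)  (L[2][0] := 9)
  R3 -= 5*R0 → (0, 7, 0, 2)  (L[3][0] := 5)
[col 1] pivot 10
  R2 -= 6*R1 → (0, 0, 7, 0)  (L[2][1] := 6)
  R3 -= 4*R1 → (0, 0, 1, 6)  (L[3][1] := 4)

L[2][1] = 6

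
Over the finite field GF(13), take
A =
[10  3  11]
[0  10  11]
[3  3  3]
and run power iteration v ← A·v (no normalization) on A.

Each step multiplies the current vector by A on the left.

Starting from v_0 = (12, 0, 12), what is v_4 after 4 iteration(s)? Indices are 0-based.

v_0 = (12, 0, 12).
v_1 = A·v_0 = (5, 2, 7).
v_2 = A·v_1 = (3, 6, 3).
v_3 = A·v_2 = (3, 2, 10).
v_4 = A·v_3 = (3, 0, 6).

v_4 = (3, 0, 6)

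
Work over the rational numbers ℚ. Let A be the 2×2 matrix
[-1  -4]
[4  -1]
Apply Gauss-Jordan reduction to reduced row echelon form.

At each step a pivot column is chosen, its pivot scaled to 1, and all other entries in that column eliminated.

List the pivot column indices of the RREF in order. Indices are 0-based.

pivot(0,0)=-1: scale R0 → (1, 4)
  clear (1,0): R1 −= (4)R0 → (0, -17)
pivot(1,1)=-17: scale R1 → (0, 1)
  clear (0,1): R0 −= (4)R1 → (1, 0)

pivot columns: 0, 1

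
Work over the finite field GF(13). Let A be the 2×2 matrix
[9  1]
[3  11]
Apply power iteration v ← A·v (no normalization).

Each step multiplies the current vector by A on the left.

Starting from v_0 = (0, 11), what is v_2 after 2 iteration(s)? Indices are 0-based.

v_2 = (12, 12)

v_0 = (0, 11).
v_1 = A·v_0 = (11, 4).
v_2 = A·v_1 = (12, 12).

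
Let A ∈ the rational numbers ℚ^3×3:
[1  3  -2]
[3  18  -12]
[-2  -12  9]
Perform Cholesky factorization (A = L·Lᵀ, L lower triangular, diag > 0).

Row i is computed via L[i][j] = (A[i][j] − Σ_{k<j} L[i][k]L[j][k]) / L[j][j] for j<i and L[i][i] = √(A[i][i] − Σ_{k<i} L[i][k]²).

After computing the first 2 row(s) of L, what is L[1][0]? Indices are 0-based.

Step 1: L[0][0] = √(1) = 1.
  L[1][0] = (3) / L[0][0] = 3.
Step 2: L[1][1] = √(9) = 3.

L[1][0] = 3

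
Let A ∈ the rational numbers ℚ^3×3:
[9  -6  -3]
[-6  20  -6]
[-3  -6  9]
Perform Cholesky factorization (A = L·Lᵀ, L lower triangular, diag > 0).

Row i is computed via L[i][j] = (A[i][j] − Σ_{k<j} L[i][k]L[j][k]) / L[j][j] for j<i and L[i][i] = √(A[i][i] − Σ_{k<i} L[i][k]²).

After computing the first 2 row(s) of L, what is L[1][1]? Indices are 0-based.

Step 1: L[0][0] = √(9) = 3.
  L[1][0] = (-6) / L[0][0] = -2.
Step 2: L[1][1] = √(16) = 4.

L[1][1] = 4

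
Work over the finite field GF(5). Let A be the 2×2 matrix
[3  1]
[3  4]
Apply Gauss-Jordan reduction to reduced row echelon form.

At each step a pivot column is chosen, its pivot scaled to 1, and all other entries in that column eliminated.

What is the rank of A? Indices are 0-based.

pivot(0,0)=3: scale R0 → (1, 2)
  clear (1,0): R1 −= (3)R0 → (0, 3)
pivot(1,1)=3: scale R1 → (0, 1)
  clear (0,1): R0 −= (2)R1 → (1, 0)

rank = 2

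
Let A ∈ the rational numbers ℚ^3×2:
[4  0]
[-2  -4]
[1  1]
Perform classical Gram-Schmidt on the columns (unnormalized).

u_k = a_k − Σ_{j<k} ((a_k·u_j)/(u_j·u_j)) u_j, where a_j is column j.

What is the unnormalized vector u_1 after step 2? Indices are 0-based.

Step 1: u_0 = a_0 = (4, -2, 1).
Step 2: u_1 = a_1 − (3/7)·u_0 = (-12/7, -22/7, 4/7).

u_1 = (-12/7, -22/7, 4/7)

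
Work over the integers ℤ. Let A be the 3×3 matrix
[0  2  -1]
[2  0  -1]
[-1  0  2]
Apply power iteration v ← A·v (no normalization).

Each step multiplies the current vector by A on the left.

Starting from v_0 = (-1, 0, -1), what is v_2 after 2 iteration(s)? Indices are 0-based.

v_0 = (-1, 0, -1).
v_1 = A·v_0 = (1, -1, -1).
v_2 = A·v_1 = (-1, 3, -3).

v_2 = (-1, 3, -3)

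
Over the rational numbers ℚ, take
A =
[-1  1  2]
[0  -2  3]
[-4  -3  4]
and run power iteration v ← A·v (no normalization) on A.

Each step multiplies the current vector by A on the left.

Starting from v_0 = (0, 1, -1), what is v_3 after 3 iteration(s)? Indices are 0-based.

v_0 = (0, 1, -1).
v_1 = A·v_0 = (-1, -5, -7).
v_2 = A·v_1 = (-18, -11, -9).
v_3 = A·v_2 = (-11, -5, 69).

v_3 = (-11, -5, 69)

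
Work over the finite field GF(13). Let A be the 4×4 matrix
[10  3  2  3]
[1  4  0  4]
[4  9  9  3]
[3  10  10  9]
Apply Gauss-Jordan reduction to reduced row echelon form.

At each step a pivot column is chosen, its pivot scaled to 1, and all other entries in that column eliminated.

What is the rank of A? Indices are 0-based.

rank = 4

pivot(0,0)=10: scale R0 → (1, 12, 8, 12)
  clear (1,0): R1 −= (1)R0 → (0, 5, 5, 5)
  clear (2,0): R2 −= (4)R0 → (0, 0, 3, 7)
  clear (3,0): R3 −= (3)R0 → (0, 0, 12, 12)
pivot(1,1)=5: scale R1 → (0, 1, 1, 1)
  clear (0,1): R0 −= (12)R1 → (1, 0, 9, 0)
pivot(2,2)=3: scale R2 → (0, 0, 1, 11)
  clear (0,2): R0 −= (9)R2 → (1, 0, 0, 5)
  clear (1,2): R1 −= (1)R2 → (0, 1, 0, 3)
  clear (3,2): R3 −= (12)R2 → (0, 0, 0, 10)
pivot(3,3)=10: scale R3 → (0, 0, 0, 1)
  clear (0,3): R0 −= (5)R3 → (1, 0, 0, 0)
  clear (1,3): R1 −= (3)R3 → (0, 1, 0, 0)
  clear (2,3): R2 −= (11)R3 → (0, 0, 1, 0)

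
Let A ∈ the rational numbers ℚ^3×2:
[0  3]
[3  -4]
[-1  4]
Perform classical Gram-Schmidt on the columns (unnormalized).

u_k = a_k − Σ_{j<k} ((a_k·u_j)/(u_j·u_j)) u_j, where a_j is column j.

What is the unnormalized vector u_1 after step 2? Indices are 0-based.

Step 1: u_0 = a_0 = (0, 3, -1).
Step 2: u_1 = a_1 − (-8/5)·u_0 = (3, 4/5, 12/5).

u_1 = (3, 4/5, 12/5)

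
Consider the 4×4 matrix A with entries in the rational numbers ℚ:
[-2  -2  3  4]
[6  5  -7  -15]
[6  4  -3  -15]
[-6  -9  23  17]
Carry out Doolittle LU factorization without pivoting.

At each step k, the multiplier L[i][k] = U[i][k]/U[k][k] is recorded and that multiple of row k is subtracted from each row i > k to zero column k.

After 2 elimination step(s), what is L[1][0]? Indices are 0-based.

L[1][0] = -3

Step 1: pivot at (0,0) is -2.
  row1 ← row1 − (-3)·row0  ⇒  L[1][0]=-3, U row1=(0, -1, 2, -3)
  row2 ← row2 − (-3)·row0  ⇒  L[2][0]=-3, U row2=(0, -2, 6, -3)
  row3 ← row3 − (3)·row0  ⇒  L[3][0]=3, U row3=(0, -3, 14, 5)
Step 2: pivot at (1,1) is -1.
  row2 ← row2 − (2)·row1  ⇒  L[2][1]=2, U row2=(0, 0, 2, 3)
  row3 ← row3 − (3)·row1  ⇒  L[3][1]=3, U row3=(0, 0, 8, 14)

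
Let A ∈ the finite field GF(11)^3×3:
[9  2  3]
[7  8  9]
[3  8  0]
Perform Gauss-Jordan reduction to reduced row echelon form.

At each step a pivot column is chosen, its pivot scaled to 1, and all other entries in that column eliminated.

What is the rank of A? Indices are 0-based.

rank = 3

step 1: normalize row 0 (÷9) = (1, 10, 4)
  row 1: subtract 7×row0 = (0, 4, 3)
  row 2: subtract 3×row0 = (0, 0, 10)
step 2: normalize row 1 (÷4) = (0, 1, 9)
  row 0: subtract 10×row1 = (1, 0, 2)
step 3: normalize row 2 (÷10) = (0, 0, 1)
  row 0: subtract 2×row2 = (1, 0, 0)
  row 1: subtract 9×row2 = (0, 1, 0)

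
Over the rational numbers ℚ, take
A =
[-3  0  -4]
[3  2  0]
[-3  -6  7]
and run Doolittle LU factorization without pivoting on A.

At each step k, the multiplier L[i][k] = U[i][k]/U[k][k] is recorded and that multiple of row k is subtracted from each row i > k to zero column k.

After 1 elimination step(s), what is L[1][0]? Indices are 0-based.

[col 0] pivot -3
  R1 -= -1*R0 → (0, 2, -4)  (L[1][0] := -1)
  R2 -= 1*R0 → (0, -6, 11)  (L[2][0] := 1)

L[1][0] = -1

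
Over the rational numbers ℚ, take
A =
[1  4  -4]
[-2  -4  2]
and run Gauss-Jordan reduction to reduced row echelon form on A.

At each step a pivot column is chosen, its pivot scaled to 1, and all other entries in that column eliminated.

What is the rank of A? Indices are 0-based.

rank = 2

step 1: normalize row 0 (÷1) = (1, 4, -4)
  row 1: subtract -2×row0 = (0, 4, -6)
step 2: normalize row 1 (÷4) = (0, 1, -3/2)
  row 0: subtract 4×row1 = (1, 0, 2)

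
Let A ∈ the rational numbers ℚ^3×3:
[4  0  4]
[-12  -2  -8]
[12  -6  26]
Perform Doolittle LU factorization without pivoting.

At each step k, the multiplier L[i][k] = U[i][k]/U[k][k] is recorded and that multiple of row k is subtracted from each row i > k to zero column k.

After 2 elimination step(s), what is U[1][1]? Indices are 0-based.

[col 0] pivot 4
  R1 -= -3*R0 → (0, -2, 4)  (L[1][0] := -3)
  R2 -= 3*R0 → (0, -6, 14)  (L[2][0] := 3)
[col 1] pivot -2
  R2 -= 3*R1 → (0, 0, 2)  (L[2][1] := 3)

U[1][1] = -2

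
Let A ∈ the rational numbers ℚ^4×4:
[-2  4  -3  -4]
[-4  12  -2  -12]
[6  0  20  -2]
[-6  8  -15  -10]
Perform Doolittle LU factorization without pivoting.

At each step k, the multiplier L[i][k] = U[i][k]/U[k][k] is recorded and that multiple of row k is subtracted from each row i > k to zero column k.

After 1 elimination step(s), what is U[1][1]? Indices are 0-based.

k=0: U[0][0]=-2
  eliminate (1,0): mult=2, new row 1: (0, 4, 4, -4); set L[1][0]=2
  eliminate (2,0): mult=-3, new row 2: (0, 12, 11, -14); set L[2][0]=-3
  eliminate (3,0): mult=3, new row 3: (0, -4, -6, 2); set L[3][0]=3

U[1][1] = 4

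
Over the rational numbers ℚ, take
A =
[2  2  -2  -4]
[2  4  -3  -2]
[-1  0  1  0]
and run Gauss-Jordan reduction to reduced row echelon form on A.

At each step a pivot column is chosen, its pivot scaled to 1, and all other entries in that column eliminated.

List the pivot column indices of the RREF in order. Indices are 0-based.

step 1: normalize row 0 (÷2) = (1, 1, -1, -2)
  row 1: subtract 2×row0 = (0, 2, -1, 2)
  row 2: subtract -1×row0 = (0, 1, 0, -2)
step 2: normalize row 1 (÷2) = (0, 1, -1/2, 1)
  row 0: subtract 1×row1 = (1, 0, -1/2, -3)
  row 2: subtract 1×row1 = (0, 0, 1/2, -3)
step 3: normalize row 2 (÷1/2) = (0, 0, 1, -6)
  row 0: subtract -1/2×row2 = (1, 0, 0, -6)
  row 1: subtract -1/2×row2 = (0, 1, 0, -2)

pivot columns: 0, 1, 2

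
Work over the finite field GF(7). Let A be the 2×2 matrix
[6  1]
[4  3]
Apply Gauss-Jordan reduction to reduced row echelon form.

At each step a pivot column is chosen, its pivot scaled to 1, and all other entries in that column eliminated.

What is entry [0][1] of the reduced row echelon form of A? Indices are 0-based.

M[0][1] = 6

[1] R0 /= 6  ⇒  (1, 6)
     R1 -= 4·R0  ⇒  (0, 0)
column 1 empty below row 1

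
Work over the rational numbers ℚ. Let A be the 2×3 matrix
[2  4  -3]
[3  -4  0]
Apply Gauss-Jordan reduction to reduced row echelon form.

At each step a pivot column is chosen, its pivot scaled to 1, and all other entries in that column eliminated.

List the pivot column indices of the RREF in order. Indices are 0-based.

pivot columns: 0, 1

[1] R0 /= 2  ⇒  (1, 2, -3/2)
     R1 -= 3·R0  ⇒  (0, -10, 9/2)
[2] R1 /= -10  ⇒  (0, 1, -9/20)
     R0 -= 2·R1  ⇒  (1, 0, -3/5)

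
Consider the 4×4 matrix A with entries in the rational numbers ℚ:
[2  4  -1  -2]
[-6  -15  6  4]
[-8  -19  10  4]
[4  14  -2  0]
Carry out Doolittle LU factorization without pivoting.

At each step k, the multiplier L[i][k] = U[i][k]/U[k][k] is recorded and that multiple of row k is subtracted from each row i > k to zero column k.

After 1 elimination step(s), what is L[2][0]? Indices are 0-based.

L[2][0] = -4

[col 0] pivot 2
  R1 -= -3*R0 → (0, -3, 3, -2)  (L[1][0] := -3)
  R2 -= -4*R0 → (0, -3, 6, -4)  (L[2][0] := -4)
  R3 -= 2*R0 → (0, 6, 0, 4)  (L[3][0] := 2)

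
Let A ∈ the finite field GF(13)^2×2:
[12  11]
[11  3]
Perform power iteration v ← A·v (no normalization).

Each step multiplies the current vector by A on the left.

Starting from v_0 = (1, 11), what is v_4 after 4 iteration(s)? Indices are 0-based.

v_0 = (1, 11).
v_1 = A·v_0 = (3, 5).
v_2 = A·v_1 = (0, 9).
v_3 = A·v_2 = (8, 1).
v_4 = A·v_3 = (3, 0).

v_4 = (3, 0)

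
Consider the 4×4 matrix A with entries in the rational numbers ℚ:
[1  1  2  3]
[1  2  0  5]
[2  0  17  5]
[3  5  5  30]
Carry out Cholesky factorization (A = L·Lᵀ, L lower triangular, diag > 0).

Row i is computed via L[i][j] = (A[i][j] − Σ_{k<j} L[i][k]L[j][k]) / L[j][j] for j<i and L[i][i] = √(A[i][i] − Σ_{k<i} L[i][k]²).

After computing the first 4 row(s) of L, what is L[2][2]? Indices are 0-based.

L[2][2] = 3

Step 1: L[0][0] = √(1) = 1.
  L[1][0] = (1) / L[0][0] = 1.
Step 2: L[1][1] = √(1) = 1.
  L[2][0] = (2) / L[0][0] = 2.
  L[2][1] = (-2) / L[1][1] = -2.
Step 3: L[2][2] = √(9) = 3.
  L[3][0] = (3) / L[0][0] = 3.
  L[3][1] = (2) / L[1][1] = 2.
  L[3][2] = (3) / L[2][2] = 1.
Step 4: L[3][3] = √(16) = 4.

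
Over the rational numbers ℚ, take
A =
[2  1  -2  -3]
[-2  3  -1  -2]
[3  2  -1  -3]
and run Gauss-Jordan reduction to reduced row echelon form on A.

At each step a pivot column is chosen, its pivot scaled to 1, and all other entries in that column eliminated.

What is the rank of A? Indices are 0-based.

rank = 3

step 1: normalize row 0 (÷2) = (1, 1/2, -1, -3/2)
  row 1: subtract -2×row0 = (0, 4, -3, -5)
  row 2: subtract 3×row0 = (0, 1/2, 2, 3/2)
step 2: normalize row 1 (÷4) = (0, 1, -3/4, -5/4)
  row 0: subtract 1/2×row1 = (1, 0, -5/8, -7/8)
  row 2: subtract 1/2×row1 = (0, 0, 19/8, 17/8)
step 3: normalize row 2 (÷19/8) = (0, 0, 1, 17/19)
  row 0: subtract -5/8×row2 = (1, 0, 0, -6/19)
  row 1: subtract -3/4×row2 = (0, 1, 0, -11/19)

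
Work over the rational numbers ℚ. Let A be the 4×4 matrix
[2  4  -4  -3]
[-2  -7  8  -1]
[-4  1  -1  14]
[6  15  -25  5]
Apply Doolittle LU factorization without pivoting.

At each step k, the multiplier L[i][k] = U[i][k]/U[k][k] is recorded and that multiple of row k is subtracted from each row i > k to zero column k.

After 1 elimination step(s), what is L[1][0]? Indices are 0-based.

Step 1: pivot at (0,0) is 2.
  row1 ← row1 − (-1)·row0  ⇒  L[1][0]=-1, U row1=(0, -3, 4, -4)
  row2 ← row2 − (-2)·row0  ⇒  L[2][0]=-2, U row2=(0, 9, -9, 8)
  row3 ← row3 − (3)·row0  ⇒  L[3][0]=3, U row3=(0, 3, -13, 14)

L[1][0] = -1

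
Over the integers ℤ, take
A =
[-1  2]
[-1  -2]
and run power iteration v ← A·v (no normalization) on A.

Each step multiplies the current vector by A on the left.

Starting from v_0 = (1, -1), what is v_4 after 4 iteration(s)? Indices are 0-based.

v_0 = (1, -1).
v_1 = A·v_0 = (-3, 1).
v_2 = A·v_1 = (5, 1).
v_3 = A·v_2 = (-3, -7).
v_4 = A·v_3 = (-11, 17).

v_4 = (-11, 17)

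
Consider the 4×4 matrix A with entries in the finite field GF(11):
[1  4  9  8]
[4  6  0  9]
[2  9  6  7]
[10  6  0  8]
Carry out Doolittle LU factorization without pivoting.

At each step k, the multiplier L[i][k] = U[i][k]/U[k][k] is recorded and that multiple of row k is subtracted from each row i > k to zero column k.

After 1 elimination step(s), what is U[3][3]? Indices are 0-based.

U[3][3] = 5

k=0: U[0][0]=1
  eliminate (1,0): mult=4, new row 1: (0, 1, 8, 10); set L[1][0]=4
  eliminate (2,0): mult=2, new row 2: (0, 1, 10, 2); set L[2][0]=2
  eliminate (3,0): mult=10, new row 3: (0, 10, 9, 5); set L[3][0]=10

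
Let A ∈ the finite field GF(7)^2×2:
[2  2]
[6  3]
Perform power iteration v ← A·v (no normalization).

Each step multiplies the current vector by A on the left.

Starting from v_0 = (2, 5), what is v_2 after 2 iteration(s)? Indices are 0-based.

v_0 = (2, 5).
v_1 = A·v_0 = (0, 6).
v_2 = A·v_1 = (5, 4).

v_2 = (5, 4)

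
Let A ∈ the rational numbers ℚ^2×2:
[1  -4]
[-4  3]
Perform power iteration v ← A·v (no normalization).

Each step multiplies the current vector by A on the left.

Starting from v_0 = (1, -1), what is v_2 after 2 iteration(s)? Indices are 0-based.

v_0 = (1, -1).
v_1 = A·v_0 = (5, -7).
v_2 = A·v_1 = (33, -41).

v_2 = (33, -41)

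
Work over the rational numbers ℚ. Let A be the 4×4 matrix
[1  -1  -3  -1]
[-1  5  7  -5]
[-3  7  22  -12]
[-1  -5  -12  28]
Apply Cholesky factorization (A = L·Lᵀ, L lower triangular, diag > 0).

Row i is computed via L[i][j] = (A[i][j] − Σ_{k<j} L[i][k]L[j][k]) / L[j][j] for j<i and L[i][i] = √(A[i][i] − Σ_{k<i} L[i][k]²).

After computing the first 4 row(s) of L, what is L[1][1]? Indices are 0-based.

L[1][1] = 2

Step 1: L[0][0] = √(1) = 1.
  L[1][0] = (-1) / L[0][0] = -1.
Step 2: L[1][1] = √(4) = 2.
  L[2][0] = (-3) / L[0][0] = -3.
  L[2][1] = (4) / L[1][1] = 2.
Step 3: L[2][2] = √(9) = 3.
  L[3][0] = (-1) / L[0][0] = -1.
  L[3][1] = (-6) / L[1][1] = -3.
  L[3][2] = (-9) / L[2][2] = -3.
Step 4: L[3][3] = √(9) = 3.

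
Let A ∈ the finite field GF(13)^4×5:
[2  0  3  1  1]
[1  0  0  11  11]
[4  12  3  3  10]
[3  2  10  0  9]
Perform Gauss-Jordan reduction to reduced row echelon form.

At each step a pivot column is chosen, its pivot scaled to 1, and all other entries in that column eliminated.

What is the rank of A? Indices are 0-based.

rank = 4

pivot(0,0)=2: scale R0 → (1, 0, 8, 7, 7)
  clear (1,0): R1 −= (1)R0 → (0, 0, 5, 4, 4)
  clear (2,0): R2 −= (4)R0 → (0, 12, 10, 1, 8)
  clear (3,0): R3 −= (3)R0 → (0, 2, 12, 5, 1)
pivot(1,1): swap R1↔R2
pivot(1,1)=12: scale R1 → (0, 1, 3, 12, 5)
  clear (3,1): R3 −= (2)R1 → (0, 0, 6, 7, 4)
pivot(2,2)=5: scale R2 → (0, 0, 1, 6, 6)
  clear (0,2): R0 −= (8)R2 → (1, 0, 0, 11, 11)
  clear (1,2): R1 −= (3)R2 → (0, 1, 0, 7, 0)
  clear (3,2): R3 −= (6)R2 → (0, 0, 0, 10, 7)
pivot(3,3)=10: scale R3 → (0, 0, 0, 1, 2)
  clear (0,3): R0 −= (11)R3 → (1, 0, 0, 0, 2)
  clear (1,3): R1 −= (7)R3 → (0, 1, 0, 0, 12)
  clear (2,3): R2 −= (6)R3 → (0, 0, 1, 0, 7)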